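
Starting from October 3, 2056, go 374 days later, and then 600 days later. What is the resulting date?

Adding 374 days from October 3, 2056:
October has 31 days, so 31 − 3 = 28 days remain after October 3, 2056; 374 − 28 = 346 left.
November 2056 has 30 days: 346 − 30 = 316 left.
December 2056 has 31 days: 316 − 31 = 285 left.
January 2057 has 31 days: 285 − 31 = 254 left.
February 2057 has 28 days (2057 is not a leap year): 254 − 28 = 226 left.
March 2057 has 31 days: 226 − 31 = 195 left.
April 2057 has 30 days: 195 − 30 = 165 left.
May 2057 has 31 days: 165 − 31 = 134 left.
June 2057 has 30 days: 134 − 30 = 104 left.
July 2057 has 31 days: 104 − 31 = 73 left.
August 2057 has 31 days: 73 − 31 = 42 left.
September 2057 has 30 days: 42 − 30 = 12 left.
12 days into October 2057 → October 12, 2057.
Advancing 600 days from October 12, 2057:
October has 31 days, so 31 − 12 = 19 days remain after October 12, 2057; 600 − 19 = 581 left.
November 2057 has 30 days: 581 − 30 = 551 left.
December 2057 has 31 days: 551 − 31 = 520 left.
January 2058 has 31 days: 520 − 31 = 489 left.
February 2058 has 28 days (2058 is not a leap year): 489 − 28 = 461 left.
March 2058 has 31 days: 461 − 31 = 430 left.
April 2058 has 30 days: 430 − 30 = 400 left.
May 2058 has 31 days: 400 − 31 = 369 left.
June 2058 has 30 days: 369 − 30 = 339 left.
July 2058 has 31 days: 339 − 31 = 308 left.
August 2058 has 31 days: 308 − 31 = 277 left.
September 2058 has 30 days: 277 − 30 = 247 left.
October 2058 has 31 days: 247 − 31 = 216 left.
November 2058 has 30 days: 216 − 30 = 186 left.
December 2058 has 31 days: 186 − 31 = 155 left.
January 2059 has 31 days: 155 − 31 = 124 left.
February 2059 has 28 days (2059 is not a leap year): 124 − 28 = 96 left.
March 2059 has 31 days: 96 − 31 = 65 left.
April 2059 has 30 days: 65 − 30 = 35 left.
May 2059 has 31 days: 35 − 31 = 4 left.
4 days into June 2059 → June 4, 2059.

June 4, 2059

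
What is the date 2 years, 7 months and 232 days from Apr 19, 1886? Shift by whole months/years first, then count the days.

Counting forward 2 years, 7 months and 232 days from April 19, 1886: first the month/year part, then the days.
+2 years → 1888; month 4 + 7 = 11 → November 1888.
Day 19 is valid in November, giving November 19, 1888.
Now add 232 days from November 19, 1888.
November has 30 days, so 30 − 19 = 11 days remain after November 19, 1888; 232 − 11 = 221 left.
December 1888 has 31 days: 221 − 31 = 190 left.
January 1889 has 31 days: 190 − 31 = 159 left.
February 1889 has 28 days (1889 is not a leap year): 159 − 28 = 131 left.
March 1889 has 31 days: 131 − 31 = 100 left.
April 1889 has 30 days: 100 − 30 = 70 left.
May 1889 has 31 days: 70 − 31 = 39 left.
June 1889 has 30 days: 39 − 30 = 9 left.
9 days into July 1889 → July 9, 1889.

July 9, 1889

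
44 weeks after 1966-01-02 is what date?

November 6, 1966

Advancing 44 weeks = 308 days from January 2, 1966.
January has 31 days, so 31 − 2 = 29 days remain after January 2, 1966; 308 − 29 = 279 left.
February 1966 has 28 days (1966 is not a leap year): 279 − 28 = 251 left.
March 1966 has 31 days: 251 − 31 = 220 left.
April 1966 has 30 days: 220 − 30 = 190 left.
May 1966 has 31 days: 190 − 31 = 159 left.
June 1966 has 30 days: 159 − 30 = 129 left.
July 1966 has 31 days: 129 − 31 = 98 left.
August 1966 has 31 days: 98 − 31 = 67 left.
September 1966 has 30 days: 67 − 30 = 37 left.
October 1966 has 31 days: 37 − 31 = 6 left.
6 days into November 1966 → November 6, 1966.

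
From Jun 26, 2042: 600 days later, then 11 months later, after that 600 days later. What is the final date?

September 8, 2046

Counting forward 600 days from June 26, 2042:
June has 30 days, so 30 − 26 = 4 days remain after June 26, 2042; 600 − 4 = 596 left.
July 2042 has 31 days: 596 − 31 = 565 left.
August 2042 has 31 days: 565 − 31 = 534 left.
September 2042 has 30 days: 534 − 30 = 504 left.
October 2042 has 31 days: 504 − 31 = 473 left.
November 2042 has 30 days: 473 − 30 = 443 left.
December 2042 has 31 days: 443 − 31 = 412 left.
January 2043 has 31 days: 412 − 31 = 381 left.
February 2043 has 28 days (2043 is not a leap year): 381 − 28 = 353 left.
March 2043 has 31 days: 353 − 31 = 322 left.
April 2043 has 30 days: 322 − 30 = 292 left.
May 2043 has 31 days: 292 − 31 = 261 left.
June 2043 has 30 days: 261 − 30 = 231 left.
July 2043 has 31 days: 231 − 31 = 200 left.
August 2043 has 31 days: 200 − 31 = 169 left.
September 2043 has 30 days: 169 − 30 = 139 left.
October 2043 has 31 days: 139 − 31 = 108 left.
November 2043 has 30 days: 108 − 30 = 78 left.
December 2043 has 31 days: 78 − 31 = 47 left.
January 2044 has 31 days: 47 − 31 = 16 left.
16 days into February 2044 → February 16, 2044.
Counting forward 11 months from February 16, 2044:
month 2 + 11 = 13, which is month 1 of year 2045 → January 2045.
Day 16 is valid in January, giving January 16, 2045.
Advancing 600 days from January 16, 2045:
January has 31 days, so 31 − 16 = 15 days remain after January 16, 2045; 600 − 15 = 585 left.
February 2045 has 28 days (2045 is not a leap year): 585 − 28 = 557 left.
March 2045 has 31 days: 557 − 31 = 526 left.
April 2045 has 30 days: 526 − 30 = 496 left.
May 2045 has 31 days: 496 − 31 = 465 left.
June 2045 has 30 days: 465 − 30 = 435 left.
July 2045 has 31 days: 435 − 31 = 404 left.
August 2045 has 31 days: 404 − 31 = 373 left.
September 2045 has 30 days: 373 − 30 = 343 left.
October 2045 has 31 days: 343 − 31 = 312 left.
November 2045 has 30 days: 312 − 30 = 282 left.
December 2045 has 31 days: 282 − 31 = 251 left.
January 2046 has 31 days: 251 − 31 = 220 left.
February 2046 has 28 days (2046 is not a leap year): 220 − 28 = 192 left.
March 2046 has 31 days: 192 − 31 = 161 left.
April 2046 has 30 days: 161 − 30 = 131 left.
May 2046 has 31 days: 131 − 31 = 100 left.
June 2046 has 30 days: 100 − 30 = 70 left.
July 2046 has 31 days: 70 − 31 = 39 left.
August 2046 has 31 days: 39 − 31 = 8 left.
8 days into September 2046 → September 8, 2046.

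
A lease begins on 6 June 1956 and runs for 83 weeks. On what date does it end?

January 8, 1958

Advancing 83 weeks = 581 days from June 6, 1956.
June has 30 days, so 30 − 6 = 24 days remain after June 6, 1956; 581 − 24 = 557 left.
July 1956 has 31 days: 557 − 31 = 526 left.
August 1956 has 31 days: 526 − 31 = 495 left.
September 1956 has 30 days: 495 − 30 = 465 left.
October 1956 has 31 days: 465 − 31 = 434 left.
November 1956 has 30 days: 434 − 30 = 404 left.
December 1956 has 31 days: 404 − 31 = 373 left.
January 1957 has 31 days: 373 − 31 = 342 left.
February 1957 has 28 days (1957 is not a leap year): 342 − 28 = 314 left.
March 1957 has 31 days: 314 − 31 = 283 left.
April 1957 has 30 days: 283 − 30 = 253 left.
May 1957 has 31 days: 253 − 31 = 222 left.
June 1957 has 30 days: 222 − 30 = 192 left.
July 1957 has 31 days: 192 − 31 = 161 left.
August 1957 has 31 days: 161 − 31 = 130 left.
September 1957 has 30 days: 130 − 30 = 100 left.
October 1957 has 31 days: 100 − 31 = 69 left.
November 1957 has 30 days: 69 − 30 = 39 left.
December 1957 has 31 days: 39 − 31 = 8 left.
8 days into January 1958 → January 8, 1958.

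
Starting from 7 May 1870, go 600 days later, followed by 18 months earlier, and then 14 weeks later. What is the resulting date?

October 4, 1870

Advancing 600 days from May 7, 1870:
May has 31 days, so 31 − 7 = 24 days remain after May 7, 1870; 600 − 24 = 576 left.
June 1870 has 30 days: 576 − 30 = 546 left.
July 1870 has 31 days: 546 − 31 = 515 left.
August 1870 has 31 days: 515 − 31 = 484 left.
September 1870 has 30 days: 484 − 30 = 454 left.
October 1870 has 31 days: 454 − 31 = 423 left.
November 1870 has 30 days: 423 − 30 = 393 left.
December 1870 has 31 days: 393 − 31 = 362 left.
January 1871 has 31 days: 362 − 31 = 331 left.
February 1871 has 28 days (1871 is not a leap year): 331 − 28 = 303 left.
March 1871 has 31 days: 303 − 31 = 272 left.
April 1871 has 30 days: 272 − 30 = 242 left.
May 1871 has 31 days: 242 − 31 = 211 left.
June 1871 has 30 days: 211 − 30 = 181 left.
July 1871 has 31 days: 181 − 31 = 150 left.
August 1871 has 31 days: 150 − 31 = 119 left.
September 1871 has 30 days: 119 − 30 = 89 left.
October 1871 has 31 days: 89 − 31 = 58 left.
November 1871 has 30 days: 58 − 30 = 28 left.
28 days into December 1871 → December 28, 1871.
Going back 18 months from December 28, 1871:
month 12 − 18 = -6, which is month 6 of year 1870 → June 1870.
Day 28 is valid in June, giving June 28, 1870.
Counting forward 14 weeks (= 98 days) from June 28, 1870:
June has 30 days, so 30 − 28 = 2 days remain after June 28, 1870; 98 − 2 = 96 left.
July 1870 has 31 days: 96 − 31 = 65 left.
August 1870 has 31 days: 65 − 31 = 34 left.
September 1870 has 30 days: 34 − 30 = 4 left.
4 days into October 1870 → October 4, 1870.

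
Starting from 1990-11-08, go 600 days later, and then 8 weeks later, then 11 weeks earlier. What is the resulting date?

June 9, 1992

Counting forward 600 days from November 8, 1990:
November has 30 days, so 30 − 8 = 22 days remain after November 8, 1990; 600 − 22 = 578 left.
December 1990 has 31 days: 578 − 31 = 547 left.
January 1991 has 31 days: 547 − 31 = 516 left.
February 1991 has 28 days (1991 is not a leap year): 516 − 28 = 488 left.
March 1991 has 31 days: 488 − 31 = 457 left.
April 1991 has 30 days: 457 − 30 = 427 left.
May 1991 has 31 days: 427 − 31 = 396 left.
June 1991 has 30 days: 396 − 30 = 366 left.
July 1991 has 31 days: 366 − 31 = 335 left.
August 1991 has 31 days: 335 − 31 = 304 left.
September 1991 has 30 days: 304 − 30 = 274 left.
October 1991 has 31 days: 274 − 31 = 243 left.
November 1991 has 30 days: 243 − 30 = 213 left.
December 1991 has 31 days: 213 − 31 = 182 left.
January 1992 has 31 days: 182 − 31 = 151 left.
February 1992 has 29 days (1992 is a leap year): 151 − 29 = 122 left.
March 1992 has 31 days: 122 − 31 = 91 left.
April 1992 has 30 days: 91 − 30 = 61 left.
May 1992 has 31 days: 61 − 31 = 30 left.
30 days into June 1992 → June 30, 1992.
Advancing 8 weeks (= 56 days) from June 30, 1992:
June has 30 days, so 30 − 30 = 0 days remain after June 30, 1992; 56 − 0 = 56 left.
July 1992 has 31 days: 56 − 31 = 25 left.
25 days into August 1992 → August 25, 1992.
Counting back 11 weeks (= 77 days) from August 25, 1992:
Going back 25 days from August 25, 1992 reaches the end of the previous month; 77 − 25 = 52 left.
July 1992 has 31 days: 52 − 31 = 21 left.
June 1992 has 30 days; 30 − 21 = 9 → June 9, 1992.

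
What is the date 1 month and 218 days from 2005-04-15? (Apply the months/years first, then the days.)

December 19, 2005

Counting forward 1 month and 218 days from April 15, 2005: first the month/year part, then the days.
month 4 + 1 = 5 → May 2005.
Day 15 is valid in May, giving May 15, 2005.
Now add 218 days from May 15, 2005.
May has 31 days, so 31 − 15 = 16 days remain after May 15, 2005; 218 − 16 = 202 left.
June 2005 has 30 days: 202 − 30 = 172 left.
July 2005 has 31 days: 172 − 31 = 141 left.
August 2005 has 31 days: 141 − 31 = 110 left.
September 2005 has 30 days: 110 − 30 = 80 left.
October 2005 has 31 days: 80 − 31 = 49 left.
November 2005 has 30 days: 49 − 30 = 19 left.
19 days into December 2005 → December 19, 2005.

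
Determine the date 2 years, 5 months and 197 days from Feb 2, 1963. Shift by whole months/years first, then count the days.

January 15, 1966

Counting forward 2 years, 5 months and 197 days from February 2, 1963: first the month/year part, then the days.
+2 years → 1965; month 2 + 5 = 7 → July 1965.
Day 2 is valid in July, giving July 2, 1965.
Now add 197 days from July 2, 1965.
July has 31 days, so 31 − 2 = 29 days remain after July 2, 1965; 197 − 29 = 168 left.
August 1965 has 31 days: 168 − 31 = 137 left.
September 1965 has 30 days: 137 − 30 = 107 left.
October 1965 has 31 days: 107 − 31 = 76 left.
November 1965 has 30 days: 76 − 30 = 46 left.
December 1965 has 31 days: 46 − 31 = 15 left.
15 days into January 1966 → January 15, 1966.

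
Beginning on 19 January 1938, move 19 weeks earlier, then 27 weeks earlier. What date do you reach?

Subtracting 19 weeks (= 133 days) from January 19, 1938:
Going back 19 days from January 19, 1938 reaches the end of the previous month; 133 − 19 = 114 left.
December 1937 has 31 days: 114 − 31 = 83 left.
November 1937 has 30 days: 83 − 30 = 53 left.
October 1937 has 31 days: 53 − 31 = 22 left.
September 1937 has 30 days; 30 − 22 = 8 → September 8, 1937.
Going back 27 weeks (= 189 days) from September 8, 1937:
Going back 8 days from September 8, 1937 reaches the end of the previous month; 189 − 8 = 181 left.
August 1937 has 31 days: 181 − 31 = 150 left.
July 1937 has 31 days: 150 − 31 = 119 left.
June 1937 has 30 days: 119 − 30 = 89 left.
May 1937 has 31 days: 89 − 31 = 58 left.
April 1937 has 30 days: 58 − 30 = 28 left.
March 1937 has 31 days; 31 − 28 = 3 → March 3, 1937.

March 3, 1937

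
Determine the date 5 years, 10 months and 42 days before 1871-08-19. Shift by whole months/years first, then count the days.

September 7, 1865

Counting back 5 years, 10 months and 42 days from August 19, 1871: first the month/year part, then the days.
-5 years → 1866; month 8 − 10 = -2, which is month 10 of year 1865 → October 1865.
Day 19 is valid in October, giving October 19, 1865.
Now subtract 42 days from October 19, 1865.
Going back 19 days from October 19, 1865 reaches the end of the previous month; 42 − 19 = 23 left.
September 1865 has 30 days; 30 − 23 = 7 → September 7, 1865.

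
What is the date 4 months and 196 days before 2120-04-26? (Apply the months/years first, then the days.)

June 13, 2119

Counting back 4 months and 196 days from April 26, 2120: first the month/year part, then the days.
month 4 − 4 = 0, which is month 12 of year 2119 → December 2119.
Day 26 is valid in December, giving December 26, 2119.
Now subtract 196 days from December 26, 2119.
Going back 26 days from December 26, 2119 reaches the end of the previous month; 196 − 26 = 170 left.
November 2119 has 30 days: 170 − 30 = 140 left.
October 2119 has 31 days: 140 − 31 = 109 left.
September 2119 has 30 days: 109 − 30 = 79 left.
August 2119 has 31 days: 79 − 31 = 48 left.
July 2119 has 31 days: 48 − 31 = 17 left.
June 2119 has 30 days; 30 − 17 = 13 → June 13, 2119.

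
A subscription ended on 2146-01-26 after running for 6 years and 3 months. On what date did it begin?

October 26, 2139

Going back 6 years and 3 months from January 26, 2146.
-6 years → 2140; month 1 − 3 = -2, which is month 10 of year 2139 → October 2139.
Day 26 is valid in October, giving October 26, 2139.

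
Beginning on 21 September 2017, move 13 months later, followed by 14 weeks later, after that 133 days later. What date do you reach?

June 9, 2019

Advancing 13 months from September 21, 2017:
month 9 + 13 = 22, which is month 10 of year 2018 → October 2018.
Day 21 is valid in October, giving October 21, 2018.
Advancing 14 weeks (= 98 days) from October 21, 2018:
October has 31 days, so 31 − 21 = 10 days remain after October 21, 2018; 98 − 10 = 88 left.
November 2018 has 30 days: 88 − 30 = 58 left.
December 2018 has 31 days: 58 − 31 = 27 left.
27 days into January 2019 → January 27, 2019.
Counting forward 133 days from January 27, 2019:
January has 31 days, so 31 − 27 = 4 days remain after January 27, 2019; 133 − 4 = 129 left.
February 2019 has 28 days (2019 is not a leap year): 129 − 28 = 101 left.
March 2019 has 31 days: 101 − 31 = 70 left.
April 2019 has 30 days: 70 − 30 = 40 left.
May 2019 has 31 days: 40 − 31 = 9 left.
9 days into June 2019 → June 9, 2019.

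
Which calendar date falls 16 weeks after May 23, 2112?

Advancing 16 weeks = 112 days from May 23, 2112.
May has 31 days, so 31 − 23 = 8 days remain after May 23, 2112; 112 − 8 = 104 left.
June 2112 has 30 days: 104 − 30 = 74 left.
July 2112 has 31 days: 74 − 31 = 43 left.
August 2112 has 31 days: 43 − 31 = 12 left.
12 days into September 2112 → September 12, 2112.

September 12, 2112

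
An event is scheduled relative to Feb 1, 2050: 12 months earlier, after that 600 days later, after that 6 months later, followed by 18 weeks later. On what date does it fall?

Counting back 12 months from February 1, 2050:
month 2 − 12 = -10, which is month 2 of year 2049 → February 2049.
Day 1 is valid in February, giving February 1, 2049.
Adding 600 days from February 1, 2049:
February has 28 days, so 28 − 1 = 27 days remain after February 1, 2049; 600 − 27 = 573 left.
March 2049 has 31 days: 573 − 31 = 542 left.
April 2049 has 30 days: 542 − 30 = 512 left.
May 2049 has 31 days: 512 − 31 = 481 left.
June 2049 has 30 days: 481 − 30 = 451 left.
July 2049 has 31 days: 451 − 31 = 420 left.
August 2049 has 31 days: 420 − 31 = 389 left.
September 2049 has 30 days: 389 − 30 = 359 left.
October 2049 has 31 days: 359 − 31 = 328 left.
November 2049 has 30 days: 328 − 30 = 298 left.
December 2049 has 31 days: 298 − 31 = 267 left.
January 2050 has 31 days: 267 − 31 = 236 left.
February 2050 has 28 days (2050 is not a leap year): 236 − 28 = 208 left.
March 2050 has 31 days: 208 − 31 = 177 left.
April 2050 has 30 days: 177 − 30 = 147 left.
May 2050 has 31 days: 147 − 31 = 116 left.
June 2050 has 30 days: 116 − 30 = 86 left.
July 2050 has 31 days: 86 − 31 = 55 left.
August 2050 has 31 days: 55 − 31 = 24 left.
24 days into September 2050 → September 24, 2050.
Adding 6 months from September 24, 2050:
month 9 + 6 = 15, which is month 3 of year 2051 → March 2051.
Day 24 is valid in March, giving March 24, 2051.
Advancing 18 weeks (= 126 days) from March 24, 2051:
March has 31 days, so 31 − 24 = 7 days remain after March 24, 2051; 126 − 7 = 119 left.
April 2051 has 30 days: 119 − 30 = 89 left.
May 2051 has 31 days: 89 − 31 = 58 left.
June 2051 has 30 days: 58 − 30 = 28 left.
28 days into July 2051 → July 28, 2051.

July 28, 2051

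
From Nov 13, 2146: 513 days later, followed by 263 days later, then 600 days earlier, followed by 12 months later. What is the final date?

May 8, 2148

Advancing 513 days from November 13, 2146:
November has 30 days, so 30 − 13 = 17 days remain after November 13, 2146; 513 − 17 = 496 left.
December 2146 has 31 days: 496 − 31 = 465 left.
January 2147 has 31 days: 465 − 31 = 434 left.
February 2147 has 28 days (2147 is not a leap year): 434 − 28 = 406 left.
March 2147 has 31 days: 406 − 31 = 375 left.
April 2147 has 30 days: 375 − 30 = 345 left.
May 2147 has 31 days: 345 − 31 = 314 left.
June 2147 has 30 days: 314 − 30 = 284 left.
July 2147 has 31 days: 284 − 31 = 253 left.
August 2147 has 31 days: 253 − 31 = 222 left.
September 2147 has 30 days: 222 − 30 = 192 left.
October 2147 has 31 days: 192 − 31 = 161 left.
November 2147 has 30 days: 161 − 30 = 131 left.
December 2147 has 31 days: 131 − 31 = 100 left.
January 2148 has 31 days: 100 − 31 = 69 left.
February 2148 has 29 days (2148 is a leap year): 69 − 29 = 40 left.
March 2148 has 31 days: 40 − 31 = 9 left.
9 days into April 2148 → April 9, 2148.
Counting forward 263 days from April 9, 2148:
April has 30 days, so 30 − 9 = 21 days remain after April 9, 2148; 263 − 21 = 242 left.
May 2148 has 31 days: 242 − 31 = 211 left.
June 2148 has 30 days: 211 − 30 = 181 left.
July 2148 has 31 days: 181 − 31 = 150 left.
August 2148 has 31 days: 150 − 31 = 119 left.
September 2148 has 30 days: 119 − 30 = 89 left.
October 2148 has 31 days: 89 − 31 = 58 left.
November 2148 has 30 days: 58 − 30 = 28 left.
28 days into December 2148 → December 28, 2148.
Going back 600 days from December 28, 2148:
Going back 28 days from December 28, 2148 reaches the end of the previous month; 600 − 28 = 572 left.
November 2148 has 30 days: 572 − 30 = 542 left.
October 2148 has 31 days: 542 − 31 = 511 left.
September 2148 has 30 days: 511 − 30 = 481 left.
August 2148 has 31 days: 481 − 31 = 450 left.
July 2148 has 31 days: 450 − 31 = 419 left.
June 2148 has 30 days: 419 − 30 = 389 left.
May 2148 has 31 days: 389 − 31 = 358 left.
April 2148 has 30 days: 358 − 30 = 328 left.
March 2148 has 31 days: 328 − 31 = 297 left.
February 2148 has 29 days (2148 is a leap year): 297 − 29 = 268 left.
January 2148 has 31 days: 268 − 31 = 237 left.
December 2147 has 31 days: 237 − 31 = 206 left.
November 2147 has 30 days: 206 − 30 = 176 left.
October 2147 has 31 days: 176 − 31 = 145 left.
September 2147 has 30 days: 145 − 30 = 115 left.
August 2147 has 31 days: 115 − 31 = 84 left.
July 2147 has 31 days: 84 − 31 = 53 left.
June 2147 has 30 days: 53 − 30 = 23 left.
May 2147 has 31 days; 31 − 23 = 8 → May 8, 2147.
Advancing 12 months from May 8, 2147:
month 5 + 12 = 17, which is month 5 of year 2148 → May 2148.
Day 8 is valid in May, giving May 8, 2148.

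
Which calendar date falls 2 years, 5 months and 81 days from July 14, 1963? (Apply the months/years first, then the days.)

Counting forward 2 years, 5 months and 81 days from July 14, 1963: first the month/year part, then the days.
+2 years → 1965; month 7 + 5 = 12 → December 1965.
Day 14 is valid in December, giving December 14, 1965.
Now add 81 days from December 14, 1965.
December has 31 days, so 31 − 14 = 17 days remain after December 14, 1965; 81 − 17 = 64 left.
January 1966 has 31 days: 64 − 31 = 33 left.
February 1966 has 28 days (1966 is not a leap year): 33 − 28 = 5 left.
5 days into March 1966 → March 5, 1966.

March 5, 1966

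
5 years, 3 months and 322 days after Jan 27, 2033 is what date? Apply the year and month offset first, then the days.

Adding 5 years, 3 months and 322 days from January 27, 2033: first the month/year part, then the days.
+5 years → 2038; month 1 + 3 = 4 → April 2038.
Day 27 is valid in April, giving April 27, 2038.
Now add 322 days from April 27, 2038.
April has 30 days, so 30 − 27 = 3 days remain after April 27, 2038; 322 − 3 = 319 left.
May 2038 has 31 days: 319 − 31 = 288 left.
June 2038 has 30 days: 288 − 30 = 258 left.
July 2038 has 31 days: 258 − 31 = 227 left.
August 2038 has 31 days: 227 − 31 = 196 left.
September 2038 has 30 days: 196 − 30 = 166 left.
October 2038 has 31 days: 166 − 31 = 135 left.
November 2038 has 30 days: 135 − 30 = 105 left.
December 2038 has 31 days: 105 − 31 = 74 left.
January 2039 has 31 days: 74 − 31 = 43 left.
February 2039 has 28 days (2039 is not a leap year): 43 − 28 = 15 left.
15 days into March 2039 → March 15, 2039.

March 15, 2039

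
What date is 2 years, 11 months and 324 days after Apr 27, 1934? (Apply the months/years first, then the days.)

Advancing 2 years, 11 months and 324 days from April 27, 1934: first the month/year part, then the days.
+2 years → 1936; month 4 + 11 = 15, which is month 3 of year 1937 → March 1937.
Day 27 is valid in March, giving March 27, 1937.
Now add 324 days from March 27, 1937.
March has 31 days, so 31 − 27 = 4 days remain after March 27, 1937; 324 − 4 = 320 left.
April 1937 has 30 days: 320 − 30 = 290 left.
May 1937 has 31 days: 290 − 31 = 259 left.
June 1937 has 30 days: 259 − 30 = 229 left.
July 1937 has 31 days: 229 − 31 = 198 left.
August 1937 has 31 days: 198 − 31 = 167 left.
September 1937 has 30 days: 167 − 30 = 137 left.
October 1937 has 31 days: 137 − 31 = 106 left.
November 1937 has 30 days: 106 − 30 = 76 left.
December 1937 has 31 days: 76 − 31 = 45 left.
January 1938 has 31 days: 45 − 31 = 14 left.
14 days into February 1938 → February 14, 1938.

February 14, 1938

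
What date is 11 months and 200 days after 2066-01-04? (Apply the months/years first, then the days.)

June 22, 2067

Advancing 11 months and 200 days from January 4, 2066: first the month/year part, then the days.
month 1 + 11 = 12 → December 2066.
Day 4 is valid in December, giving December 4, 2066.
Now add 200 days from December 4, 2066.
December has 31 days, so 31 − 4 = 27 days remain after December 4, 2066; 200 − 27 = 173 left.
January 2067 has 31 days: 173 − 31 = 142 left.
February 2067 has 28 days (2067 is not a leap year): 142 − 28 = 114 left.
March 2067 has 31 days: 114 − 31 = 83 left.
April 2067 has 30 days: 83 − 30 = 53 left.
May 2067 has 31 days: 53 − 31 = 22 left.
22 days into June 2067 → June 22, 2067.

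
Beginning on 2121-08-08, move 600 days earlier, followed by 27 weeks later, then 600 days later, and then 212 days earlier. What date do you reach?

July 16, 2121

Going back 600 days from August 8, 2121:
Going back 8 days from August 8, 2121 reaches the end of the previous month; 600 − 8 = 592 left.
July 2121 has 31 days: 592 − 31 = 561 left.
June 2121 has 30 days: 561 − 30 = 531 left.
May 2121 has 31 days: 531 − 31 = 500 left.
April 2121 has 30 days: 500 − 30 = 470 left.
March 2121 has 31 days: 470 − 31 = 439 left.
February 2121 has 28 days (2121 is not a leap year): 439 − 28 = 411 left.
January 2121 has 31 days: 411 − 31 = 380 left.
December 2120 has 31 days: 380 − 31 = 349 left.
November 2120 has 30 days: 349 − 30 = 319 left.
October 2120 has 31 days: 319 − 31 = 288 left.
September 2120 has 30 days: 288 − 30 = 258 left.
August 2120 has 31 days: 258 − 31 = 227 left.
July 2120 has 31 days: 227 − 31 = 196 left.
June 2120 has 30 days: 196 − 30 = 166 left.
May 2120 has 31 days: 166 − 31 = 135 left.
April 2120 has 30 days: 135 − 30 = 105 left.
March 2120 has 31 days: 105 − 31 = 74 left.
February 2120 has 29 days (2120 is a leap year): 74 − 29 = 45 left.
January 2120 has 31 days: 45 − 31 = 14 left.
December 2119 has 31 days; 31 − 14 = 17 → December 17, 2119.
Advancing 27 weeks (= 189 days) from December 17, 2119:
December has 31 days, so 31 − 17 = 14 days remain after December 17, 2119; 189 − 14 = 175 left.
January 2120 has 31 days: 175 − 31 = 144 left.
February 2120 has 29 days (2120 is a leap year): 144 − 29 = 115 left.
March 2120 has 31 days: 115 − 31 = 84 left.
April 2120 has 30 days: 84 − 30 = 54 left.
May 2120 has 31 days: 54 − 31 = 23 left.
23 days into June 2120 → June 23, 2120.
Advancing 600 days from June 23, 2120:
June has 30 days, so 30 − 23 = 7 days remain after June 23, 2120; 600 − 7 = 593 left.
July 2120 has 31 days: 593 − 31 = 562 left.
August 2120 has 31 days: 562 − 31 = 531 left.
September 2120 has 30 days: 531 − 30 = 501 left.
October 2120 has 31 days: 501 − 31 = 470 left.
November 2120 has 30 days: 470 − 30 = 440 left.
December 2120 has 31 days: 440 − 31 = 409 left.
January 2121 has 31 days: 409 − 31 = 378 left.
February 2121 has 28 days (2121 is not a leap year): 378 − 28 = 350 left.
March 2121 has 31 days: 350 − 31 = 319 left.
April 2121 has 30 days: 319 − 30 = 289 left.
May 2121 has 31 days: 289 − 31 = 258 left.
June 2121 has 30 days: 258 − 30 = 228 left.
July 2121 has 31 days: 228 − 31 = 197 left.
August 2121 has 31 days: 197 − 31 = 166 left.
September 2121 has 30 days: 166 − 30 = 136 left.
October 2121 has 31 days: 136 − 31 = 105 left.
November 2121 has 30 days: 105 − 30 = 75 left.
December 2121 has 31 days: 75 − 31 = 44 left.
January 2122 has 31 days: 44 − 31 = 13 left.
13 days into February 2122 → February 13, 2122.
Going back 212 days from February 13, 2122:
Going back 13 days from February 13, 2122 reaches the end of the previous month; 212 − 13 = 199 left.
January 2122 has 31 days: 199 − 31 = 168 left.
December 2121 has 31 days: 168 − 31 = 137 left.
November 2121 has 30 days: 137 − 30 = 107 left.
October 2121 has 31 days: 107 − 31 = 76 left.
September 2121 has 30 days: 76 − 30 = 46 left.
August 2121 has 31 days: 46 − 31 = 15 left.
July 2121 has 31 days; 31 − 15 = 16 → July 16, 2121.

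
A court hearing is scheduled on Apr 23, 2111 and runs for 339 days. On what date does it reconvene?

Adding 339 days from April 23, 2111.
April has 30 days, so 30 − 23 = 7 days remain after April 23, 2111; 339 − 7 = 332 left.
May 2111 has 31 days: 332 − 31 = 301 left.
June 2111 has 30 days: 301 − 30 = 271 left.
July 2111 has 31 days: 271 − 31 = 240 left.
August 2111 has 31 days: 240 − 31 = 209 left.
September 2111 has 30 days: 209 − 30 = 179 left.
October 2111 has 31 days: 179 − 31 = 148 left.
November 2111 has 30 days: 148 − 30 = 118 left.
December 2111 has 31 days: 118 − 31 = 87 left.
January 2112 has 31 days: 87 − 31 = 56 left.
February 2112 has 29 days (2112 is a leap year): 56 − 29 = 27 left.
27 days into March 2112 → March 27, 2112.

March 27, 2112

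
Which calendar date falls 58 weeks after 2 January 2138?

February 12, 2139

Advancing 58 weeks = 406 days from January 2, 2138.
January has 31 days, so 31 − 2 = 29 days remain after January 2, 2138; 406 − 29 = 377 left.
February 2138 has 28 days (2138 is not a leap year): 377 − 28 = 349 left.
March 2138 has 31 days: 349 − 31 = 318 left.
April 2138 has 30 days: 318 − 30 = 288 left.
May 2138 has 31 days: 288 − 31 = 257 left.
June 2138 has 30 days: 257 − 30 = 227 left.
July 2138 has 31 days: 227 − 31 = 196 left.
August 2138 has 31 days: 196 − 31 = 165 left.
September 2138 has 30 days: 165 − 30 = 135 left.
October 2138 has 31 days: 135 − 31 = 104 left.
November 2138 has 30 days: 104 − 30 = 74 left.
December 2138 has 31 days: 74 − 31 = 43 left.
January 2139 has 31 days: 43 − 31 = 12 left.
12 days into February 2139 → February 12, 2139.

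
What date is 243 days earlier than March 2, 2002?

Going back 243 days from March 2, 2002.
Going back 2 days from March 2, 2002 reaches the end of the previous month; 243 − 2 = 241 left.
February 2002 has 28 days (2002 is not a leap year): 241 − 28 = 213 left.
January 2002 has 31 days: 213 − 31 = 182 left.
December 2001 has 31 days: 182 − 31 = 151 left.
November 2001 has 30 days: 151 − 30 = 121 left.
October 2001 has 31 days: 121 − 31 = 90 left.
September 2001 has 30 days: 90 − 30 = 60 left.
August 2001 has 31 days: 60 − 31 = 29 left.
July 2001 has 31 days; 31 − 29 = 2 → July 2, 2001.

July 2, 2001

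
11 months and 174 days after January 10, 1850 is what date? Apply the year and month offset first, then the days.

June 2, 1851

Adding 11 months and 174 days from January 10, 1850: first the month/year part, then the days.
month 1 + 11 = 12 → December 1850.
Day 10 is valid in December, giving December 10, 1850.
Now add 174 days from December 10, 1850.
December has 31 days, so 31 − 10 = 21 days remain after December 10, 1850; 174 − 21 = 153 left.
January 1851 has 31 days: 153 − 31 = 122 left.
February 1851 has 28 days (1851 is not a leap year): 122 − 28 = 94 left.
March 1851 has 31 days: 94 − 31 = 63 left.
April 1851 has 30 days: 63 − 30 = 33 left.
May 1851 has 31 days: 33 − 31 = 2 left.
2 days into June 1851 → June 2, 1851.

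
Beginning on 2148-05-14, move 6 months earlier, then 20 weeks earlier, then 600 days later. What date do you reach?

Counting back 6 months from May 14, 2148:
month 5 − 6 = -1, which is month 11 of year 2147 → November 2147.
Day 14 is valid in November, giving November 14, 2147.
Going back 20 weeks (= 140 days) from November 14, 2147:
Going back 14 days from November 14, 2147 reaches the end of the previous month; 140 − 14 = 126 left.
October 2147 has 31 days: 126 − 31 = 95 left.
September 2147 has 30 days: 95 − 30 = 65 left.
August 2147 has 31 days: 65 − 31 = 34 left.
July 2147 has 31 days: 34 − 31 = 3 left.
June 2147 has 30 days; 30 − 3 = 27 → June 27, 2147.
Adding 600 days from June 27, 2147:
June has 30 days, so 30 − 27 = 3 days remain after June 27, 2147; 600 − 3 = 597 left.
July 2147 has 31 days: 597 − 31 = 566 left.
August 2147 has 31 days: 566 − 31 = 535 left.
September 2147 has 30 days: 535 − 30 = 505 left.
October 2147 has 31 days: 505 − 31 = 474 left.
November 2147 has 30 days: 474 − 30 = 444 left.
December 2147 has 31 days: 444 − 31 = 413 left.
January 2148 has 31 days: 413 − 31 = 382 left.
February 2148 has 29 days (2148 is a leap year): 382 − 29 = 353 left.
March 2148 has 31 days: 353 − 31 = 322 left.
April 2148 has 30 days: 322 − 30 = 292 left.
May 2148 has 31 days: 292 − 31 = 261 left.
June 2148 has 30 days: 261 − 30 = 231 left.
July 2148 has 31 days: 231 − 31 = 200 left.
August 2148 has 31 days: 200 − 31 = 169 left.
September 2148 has 30 days: 169 − 30 = 139 left.
October 2148 has 31 days: 139 − 31 = 108 left.
November 2148 has 30 days: 108 − 30 = 78 left.
December 2148 has 31 days: 78 − 31 = 47 left.
January 2149 has 31 days: 47 − 31 = 16 left.
16 days into February 2149 → February 16, 2149.

February 16, 2149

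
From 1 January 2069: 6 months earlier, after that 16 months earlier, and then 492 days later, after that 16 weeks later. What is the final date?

October 25, 2068

Subtracting 6 months from January 1, 2069:
month 1 − 6 = -5, which is month 7 of year 2068 → July 2068.
Day 1 is valid in July, giving July 1, 2068.
Subtracting 16 months from July 1, 2068:
month 7 − 16 = -9, which is month 3 of year 2067 → March 2067.
Day 1 is valid in March, giving March 1, 2067.
Counting forward 492 days from March 1, 2067:
March has 31 days, so 31 − 1 = 30 days remain after March 1, 2067; 492 − 30 = 462 left.
April 2067 has 30 days: 462 − 30 = 432 left.
May 2067 has 31 days: 432 − 31 = 401 left.
June 2067 has 30 days: 401 − 30 = 371 left.
July 2067 has 31 days: 371 − 31 = 340 left.
August 2067 has 31 days: 340 − 31 = 309 left.
September 2067 has 30 days: 309 − 30 = 279 left.
October 2067 has 31 days: 279 − 31 = 248 left.
November 2067 has 30 days: 248 − 30 = 218 left.
December 2067 has 31 days: 218 − 31 = 187 left.
January 2068 has 31 days: 187 − 31 = 156 left.
February 2068 has 29 days (2068 is a leap year): 156 − 29 = 127 left.
March 2068 has 31 days: 127 − 31 = 96 left.
April 2068 has 30 days: 96 − 30 = 66 left.
May 2068 has 31 days: 66 − 31 = 35 left.
June 2068 has 30 days: 35 − 30 = 5 left.
5 days into July 2068 → July 5, 2068.
Counting forward 16 weeks (= 112 days) from July 5, 2068:
July has 31 days, so 31 − 5 = 26 days remain after July 5, 2068; 112 − 26 = 86 left.
August 2068 has 31 days: 86 − 31 = 55 left.
September 2068 has 30 days: 55 − 30 = 25 left.
25 days into October 2068 → October 25, 2068.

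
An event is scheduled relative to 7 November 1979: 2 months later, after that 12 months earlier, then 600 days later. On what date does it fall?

August 29, 1980

Adding 2 months from November 7, 1979:
month 11 + 2 = 13, which is month 1 of year 1980 → January 1980.
Day 7 is valid in January, giving January 7, 1980.
Subtracting 12 months from January 7, 1980:
month 1 − 12 = -11, which is month 1 of year 1979 → January 1979.
Day 7 is valid in January, giving January 7, 1979.
Advancing 600 days from January 7, 1979:
January has 31 days, so 31 − 7 = 24 days remain after January 7, 1979; 600 − 24 = 576 left.
February 1979 has 28 days (1979 is not a leap year): 576 − 28 = 548 left.
March 1979 has 31 days: 548 − 31 = 517 left.
April 1979 has 30 days: 517 − 30 = 487 left.
May 1979 has 31 days: 487 − 31 = 456 left.
June 1979 has 30 days: 456 − 30 = 426 left.
July 1979 has 31 days: 426 − 31 = 395 left.
August 1979 has 31 days: 395 − 31 = 364 left.
September 1979 has 30 days: 364 − 30 = 334 left.
October 1979 has 31 days: 334 − 31 = 303 left.
November 1979 has 30 days: 303 − 30 = 273 left.
December 1979 has 31 days: 273 − 31 = 242 left.
January 1980 has 31 days: 242 − 31 = 211 left.
February 1980 has 29 days (1980 is a leap year): 211 − 29 = 182 left.
March 1980 has 31 days: 182 − 31 = 151 left.
April 1980 has 30 days: 151 − 30 = 121 left.
May 1980 has 31 days: 121 − 31 = 90 left.
June 1980 has 30 days: 90 − 30 = 60 left.
July 1980 has 31 days: 60 − 31 = 29 left.
29 days into August 1980 → August 29, 1980.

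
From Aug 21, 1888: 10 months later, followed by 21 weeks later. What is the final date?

Adding 10 months from August 21, 1888:
month 8 + 10 = 18, which is month 6 of year 1889 → June 1889.
Day 21 is valid in June, giving June 21, 1889.
Advancing 21 weeks (= 147 days) from June 21, 1889:
June has 30 days, so 30 − 21 = 9 days remain after June 21, 1889; 147 − 9 = 138 left.
July 1889 has 31 days: 138 − 31 = 107 left.
August 1889 has 31 days: 107 − 31 = 76 left.
September 1889 has 30 days: 76 − 30 = 46 left.
October 1889 has 31 days: 46 − 31 = 15 left.
15 days into November 1889 → November 15, 1889.

November 15, 1889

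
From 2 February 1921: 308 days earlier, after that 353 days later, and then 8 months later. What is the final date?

Counting back 308 days from February 2, 1921:
Going back 2 days from February 2, 1921 reaches the end of the previous month; 308 − 2 = 306 left.
January 1921 has 31 days: 306 − 31 = 275 left.
December 1920 has 31 days: 275 − 31 = 244 left.
November 1920 has 30 days: 244 − 30 = 214 left.
October 1920 has 31 days: 214 − 31 = 183 left.
September 1920 has 30 days: 183 − 30 = 153 left.
August 1920 has 31 days: 153 − 31 = 122 left.
July 1920 has 31 days: 122 − 31 = 91 left.
June 1920 has 30 days: 91 − 30 = 61 left.
May 1920 has 31 days: 61 − 31 = 30 left.
April 1920 has 30 days: 30 − 30 = 0 left.
March 1920 has 31 days; 31 − 0 = 31 → March 31, 1920.
Adding 353 days from March 31, 1920:
March has 31 days, so 31 − 31 = 0 days remain after March 31, 1920; 353 − 0 = 353 left.
April 1920 has 30 days: 353 − 30 = 323 left.
May 1920 has 31 days: 323 − 31 = 292 left.
June 1920 has 30 days: 292 − 30 = 262 left.
July 1920 has 31 days: 262 − 31 = 231 left.
August 1920 has 31 days: 231 − 31 = 200 left.
September 1920 has 30 days: 200 − 30 = 170 left.
October 1920 has 31 days: 170 − 31 = 139 left.
November 1920 has 30 days: 139 − 30 = 109 left.
December 1920 has 31 days: 109 − 31 = 78 left.
January 1921 has 31 days: 78 − 31 = 47 left.
February 1921 has 28 days (1921 is not a leap year): 47 − 28 = 19 left.
19 days into March 1921 → March 19, 1921.
Counting forward 8 months from March 19, 1921:
month 3 + 8 = 11 → November 1921.
Day 19 is valid in November, giving November 19, 1921.

November 19, 1921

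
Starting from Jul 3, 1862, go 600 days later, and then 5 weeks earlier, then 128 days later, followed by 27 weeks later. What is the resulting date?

Advancing 600 days from July 3, 1862:
July has 31 days, so 31 − 3 = 28 days remain after July 3, 1862; 600 − 28 = 572 left.
August 1862 has 31 days: 572 − 31 = 541 left.
September 1862 has 30 days: 541 − 30 = 511 left.
October 1862 has 31 days: 511 − 31 = 480 left.
November 1862 has 30 days: 480 − 30 = 450 left.
December 1862 has 31 days: 450 − 31 = 419 left.
January 1863 has 31 days: 419 − 31 = 388 left.
February 1863 has 28 days (1863 is not a leap year): 388 − 28 = 360 left.
March 1863 has 31 days: 360 − 31 = 329 left.
April 1863 has 30 days: 329 − 30 = 299 left.
May 1863 has 31 days: 299 − 31 = 268 left.
June 1863 has 30 days: 268 − 30 = 238 left.
July 1863 has 31 days: 238 − 31 = 207 left.
August 1863 has 31 days: 207 − 31 = 176 left.
September 1863 has 30 days: 176 − 30 = 146 left.
October 1863 has 31 days: 146 − 31 = 115 left.
November 1863 has 30 days: 115 − 30 = 85 left.
December 1863 has 31 days: 85 − 31 = 54 left.
January 1864 has 31 days: 54 − 31 = 23 left.
23 days into February 1864 → February 23, 1864.
Counting back 5 weeks (= 35 days) from February 23, 1864:
Going back 23 days from February 23, 1864 reaches the end of the previous month; 35 − 23 = 12 left.
January 1864 has 31 days; 31 − 12 = 19 → January 19, 1864.
Advancing 128 days from January 19, 1864:
January has 31 days, so 31 − 19 = 12 days remain after January 19, 1864; 128 − 12 = 116 left.
February 1864 has 29 days (1864 is a leap year): 116 − 29 = 87 left.
March 1864 has 31 days: 87 − 31 = 56 left.
April 1864 has 30 days: 56 − 30 = 26 left.
26 days into May 1864 → May 26, 1864.
Advancing 27 weeks (= 189 days) from May 26, 1864:
May has 31 days, so 31 − 26 = 5 days remain after May 26, 1864; 189 − 5 = 184 left.
June 1864 has 30 days: 184 − 30 = 154 left.
July 1864 has 31 days: 154 − 31 = 123 left.
August 1864 has 31 days: 123 − 31 = 92 left.
September 1864 has 30 days: 92 − 30 = 62 left.
October 1864 has 31 days: 62 − 31 = 31 left.
November 1864 has 30 days: 31 − 30 = 1 left.
1 day into December 1864 → December 1, 1864.

December 1, 1864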